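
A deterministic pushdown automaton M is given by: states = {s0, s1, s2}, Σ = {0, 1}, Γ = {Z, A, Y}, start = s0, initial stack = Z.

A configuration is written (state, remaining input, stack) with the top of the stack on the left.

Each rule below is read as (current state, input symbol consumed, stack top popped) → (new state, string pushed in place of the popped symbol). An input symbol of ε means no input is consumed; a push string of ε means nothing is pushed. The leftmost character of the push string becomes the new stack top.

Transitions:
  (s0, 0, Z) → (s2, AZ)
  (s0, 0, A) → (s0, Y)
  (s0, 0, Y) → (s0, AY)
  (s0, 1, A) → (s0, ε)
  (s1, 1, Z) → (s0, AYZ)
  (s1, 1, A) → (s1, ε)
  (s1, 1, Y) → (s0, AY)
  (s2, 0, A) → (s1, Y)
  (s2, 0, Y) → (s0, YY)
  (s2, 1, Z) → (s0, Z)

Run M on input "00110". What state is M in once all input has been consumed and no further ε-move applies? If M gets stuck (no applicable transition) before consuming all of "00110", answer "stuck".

s0

(s0, 00110, Z)
  read 0, top Z: go to s2, push AZ → (s2, 0110, AZ)
  read 0, top A: go to s1, push Y → (s1, 110, YZ)
  read 1, top Y: go to s0, push AY → (s0, 10, AYZ)
  read 1, top A: go to s0, push ε → (s0, 0, YZ)
  read 0, top Y: go to s0, push AY → (s0, ε, AYZ)
All input consumed; M is in state s0.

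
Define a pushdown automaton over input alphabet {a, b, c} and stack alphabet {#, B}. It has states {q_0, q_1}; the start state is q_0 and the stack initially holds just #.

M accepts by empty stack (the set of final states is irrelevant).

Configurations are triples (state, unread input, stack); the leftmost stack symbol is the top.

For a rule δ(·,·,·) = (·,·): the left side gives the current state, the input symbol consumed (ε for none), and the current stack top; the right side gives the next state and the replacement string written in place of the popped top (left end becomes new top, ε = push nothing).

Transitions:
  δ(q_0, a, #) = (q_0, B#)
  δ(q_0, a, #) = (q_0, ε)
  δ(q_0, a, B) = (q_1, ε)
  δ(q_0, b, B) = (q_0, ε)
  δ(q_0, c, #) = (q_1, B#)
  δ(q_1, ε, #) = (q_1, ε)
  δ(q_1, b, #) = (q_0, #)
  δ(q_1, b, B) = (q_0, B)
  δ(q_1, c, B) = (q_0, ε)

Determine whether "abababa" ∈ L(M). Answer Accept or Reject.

Accept

One accepting computation: (q_0, abababa, #) ⊢ (q_0, bababa, B#) ⊢ (q_0, ababa, #) ⊢ (q_0, baba, B#) ⊢ (q_0, aba, #) ⊢ (q_0, ba, B#) ⊢ (q_0, a, #) ⊢ (q_0, ε, ε)
All input consumed and the stack is empty.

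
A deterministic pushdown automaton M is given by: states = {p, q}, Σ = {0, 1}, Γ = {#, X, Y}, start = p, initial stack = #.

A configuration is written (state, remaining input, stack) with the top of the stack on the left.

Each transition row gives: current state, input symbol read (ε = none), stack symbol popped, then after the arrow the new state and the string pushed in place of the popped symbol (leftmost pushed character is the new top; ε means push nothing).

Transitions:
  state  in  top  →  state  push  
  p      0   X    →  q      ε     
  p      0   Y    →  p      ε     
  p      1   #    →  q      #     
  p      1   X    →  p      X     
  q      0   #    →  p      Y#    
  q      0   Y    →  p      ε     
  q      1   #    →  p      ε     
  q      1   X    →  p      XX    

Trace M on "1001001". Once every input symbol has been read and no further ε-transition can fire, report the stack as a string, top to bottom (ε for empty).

#

(p, 1001001, #)
  read 1, top #: go to q, push # → (q, 001001, #)
  read 0, top #: go to p, push Y# → (p, 01001, Y#)
  read 0, top Y: go to p, push ε → (p, 1001, #)
  read 1, top #: go to q, push # → (q, 001, #)
  read 0, top #: go to p, push Y# → (p, 01, Y#)
  read 0, top Y: go to p, push ε → (p, 1, #)
  read 1, top #: go to q, push # → (q, ε, #)
All input consumed in state q with stack #.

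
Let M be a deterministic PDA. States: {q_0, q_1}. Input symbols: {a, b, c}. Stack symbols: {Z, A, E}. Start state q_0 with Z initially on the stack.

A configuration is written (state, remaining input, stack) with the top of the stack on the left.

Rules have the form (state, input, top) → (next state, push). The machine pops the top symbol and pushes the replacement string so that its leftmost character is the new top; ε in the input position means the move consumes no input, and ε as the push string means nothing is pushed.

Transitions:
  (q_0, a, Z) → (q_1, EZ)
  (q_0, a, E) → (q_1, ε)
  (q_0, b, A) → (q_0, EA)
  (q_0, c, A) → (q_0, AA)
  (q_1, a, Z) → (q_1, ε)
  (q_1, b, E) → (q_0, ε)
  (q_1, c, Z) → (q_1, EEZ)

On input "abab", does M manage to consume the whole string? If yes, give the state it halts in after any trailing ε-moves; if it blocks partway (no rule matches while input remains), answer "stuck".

q_0

(q_0, abab, Z) ⊢ (q_1, bab, EZ) ⊢ (q_0, ab, Z) ⊢ (q_1, b, EZ) ⊢ (q_0, ε, Z)
All input consumed; M is in state q_0.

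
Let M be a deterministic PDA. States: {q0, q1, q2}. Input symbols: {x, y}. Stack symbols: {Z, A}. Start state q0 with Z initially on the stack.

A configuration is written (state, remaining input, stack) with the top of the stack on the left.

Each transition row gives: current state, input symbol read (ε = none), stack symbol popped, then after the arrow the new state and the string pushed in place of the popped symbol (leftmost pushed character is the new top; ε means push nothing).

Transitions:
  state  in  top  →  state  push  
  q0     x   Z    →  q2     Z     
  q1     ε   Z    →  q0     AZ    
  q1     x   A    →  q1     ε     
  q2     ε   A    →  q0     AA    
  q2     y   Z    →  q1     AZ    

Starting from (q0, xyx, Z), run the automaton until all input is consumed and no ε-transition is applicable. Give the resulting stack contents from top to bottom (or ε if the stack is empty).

(q0, xyx, Z) ⊢ (q2, yx, Z) ⊢ (q1, x, AZ) ⊢ (q1, ε, Z) ⊢ (q0, ε, AZ)
All input consumed in state q0 with stack AZ.

AZ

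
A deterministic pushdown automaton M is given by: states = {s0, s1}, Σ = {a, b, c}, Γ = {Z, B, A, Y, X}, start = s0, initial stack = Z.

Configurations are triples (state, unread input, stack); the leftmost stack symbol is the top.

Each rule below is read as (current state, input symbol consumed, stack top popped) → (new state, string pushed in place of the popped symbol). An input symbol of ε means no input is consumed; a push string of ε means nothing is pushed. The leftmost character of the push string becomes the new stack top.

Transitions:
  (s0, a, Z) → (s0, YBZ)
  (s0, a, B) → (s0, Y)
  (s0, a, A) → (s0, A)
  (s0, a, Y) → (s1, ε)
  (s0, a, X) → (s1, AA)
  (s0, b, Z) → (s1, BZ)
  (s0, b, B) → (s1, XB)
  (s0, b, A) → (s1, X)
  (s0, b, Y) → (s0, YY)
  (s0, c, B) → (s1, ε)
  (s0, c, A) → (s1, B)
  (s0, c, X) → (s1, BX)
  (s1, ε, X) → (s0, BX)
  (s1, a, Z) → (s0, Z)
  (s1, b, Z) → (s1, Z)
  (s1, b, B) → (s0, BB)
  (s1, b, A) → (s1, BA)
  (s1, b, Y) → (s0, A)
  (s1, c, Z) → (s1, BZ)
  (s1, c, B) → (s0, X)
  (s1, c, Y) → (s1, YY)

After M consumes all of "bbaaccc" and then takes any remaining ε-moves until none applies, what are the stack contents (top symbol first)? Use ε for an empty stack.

(s0, bbaaccc, Z)
  read b, top Z: go to s1, push BZ → (s1, baaccc, BZ)
  read b, top B: go to s0, push BB → (s0, aaccc, BBZ)
  read a, top B: go to s0, push Y → (s0, accc, YBZ)
  read a, top Y: go to s1, push ε → (s1, ccc, BZ)
  read c, top B: go to s0, push X → (s0, cc, XZ)
  read c, top X: go to s1, push BX → (s1, c, BXZ)
  read c, top B: go to s0, push X → (s0, ε, XXZ)
All input consumed in state s0 with stack XXZ.

XXZ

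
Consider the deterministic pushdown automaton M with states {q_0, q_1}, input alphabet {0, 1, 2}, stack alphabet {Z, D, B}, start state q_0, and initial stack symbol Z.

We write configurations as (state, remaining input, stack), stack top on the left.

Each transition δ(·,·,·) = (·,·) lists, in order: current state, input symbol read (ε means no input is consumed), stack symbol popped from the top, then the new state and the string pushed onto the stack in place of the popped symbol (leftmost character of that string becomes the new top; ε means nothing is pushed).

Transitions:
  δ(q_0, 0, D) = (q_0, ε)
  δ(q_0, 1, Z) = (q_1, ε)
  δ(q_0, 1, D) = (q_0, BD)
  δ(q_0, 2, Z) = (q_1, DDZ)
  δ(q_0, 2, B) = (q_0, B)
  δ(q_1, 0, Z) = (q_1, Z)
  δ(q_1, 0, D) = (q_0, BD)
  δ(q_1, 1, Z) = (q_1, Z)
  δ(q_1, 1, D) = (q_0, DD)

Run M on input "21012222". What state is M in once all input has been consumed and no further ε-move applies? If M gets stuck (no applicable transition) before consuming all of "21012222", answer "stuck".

q_0

(q_0, 21012222, Z)
  read 2, top Z: go to q_1, push DDZ → (q_1, 1012222, DDZ)
  read 1, top D: go to q_0, push DD → (q_0, 012222, DDDZ)
  read 0, top D: go to q_0, push ε → (q_0, 12222, DDZ)
  read 1, top D: go to q_0, push BD → (q_0, 2222, BDDZ)
  read 2, top B: go to q_0, push B → (q_0, 222, BDDZ)
  read 2, top B: go to q_0, push B → (q_0, 22, BDDZ)
  read 2, top B: go to q_0, push B → (q_0, 2, BDDZ)
  read 2, top B: go to q_0, push B → (q_0, ε, BDDZ)
All input consumed; M is in state q_0.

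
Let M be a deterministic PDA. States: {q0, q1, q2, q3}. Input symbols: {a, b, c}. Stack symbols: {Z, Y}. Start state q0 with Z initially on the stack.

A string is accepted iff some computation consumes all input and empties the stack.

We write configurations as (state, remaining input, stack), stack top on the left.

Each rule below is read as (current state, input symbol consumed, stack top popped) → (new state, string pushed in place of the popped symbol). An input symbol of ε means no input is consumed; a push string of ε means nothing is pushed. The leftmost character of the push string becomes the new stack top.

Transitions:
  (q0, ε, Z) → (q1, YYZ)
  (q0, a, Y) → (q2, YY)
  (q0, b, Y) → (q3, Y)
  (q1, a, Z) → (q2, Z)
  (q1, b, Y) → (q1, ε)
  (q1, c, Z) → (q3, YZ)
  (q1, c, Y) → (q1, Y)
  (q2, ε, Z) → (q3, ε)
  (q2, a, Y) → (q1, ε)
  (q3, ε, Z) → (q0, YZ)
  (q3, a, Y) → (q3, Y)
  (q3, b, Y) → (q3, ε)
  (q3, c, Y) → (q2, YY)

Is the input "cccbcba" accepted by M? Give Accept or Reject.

(q0, cccbcba, Z)
  ε-move, top Z: go to q1, push YYZ → (q1, cccbcba, YYZ)
  read c, top Y: go to q1, push Y → (q1, ccbcba, YYZ)
  read c, top Y: go to q1, push Y → (q1, cbcba, YYZ)
  read c, top Y: go to q1, push Y → (q1, bcba, YYZ)
  read b, top Y: go to q1, push ε → (q1, cba, YZ)
  read c, top Y: go to q1, push Y → (q1, ba, YZ)
  read b, top Y: go to q1, push ε → (q1, a, Z)
  read a, top Z: go to q2, push Z → (q2, ε, Z)
  ε-move, top Z: go to q3, push ε → (q3, ε, ε)
All input consumed and the stack is empty.

Accept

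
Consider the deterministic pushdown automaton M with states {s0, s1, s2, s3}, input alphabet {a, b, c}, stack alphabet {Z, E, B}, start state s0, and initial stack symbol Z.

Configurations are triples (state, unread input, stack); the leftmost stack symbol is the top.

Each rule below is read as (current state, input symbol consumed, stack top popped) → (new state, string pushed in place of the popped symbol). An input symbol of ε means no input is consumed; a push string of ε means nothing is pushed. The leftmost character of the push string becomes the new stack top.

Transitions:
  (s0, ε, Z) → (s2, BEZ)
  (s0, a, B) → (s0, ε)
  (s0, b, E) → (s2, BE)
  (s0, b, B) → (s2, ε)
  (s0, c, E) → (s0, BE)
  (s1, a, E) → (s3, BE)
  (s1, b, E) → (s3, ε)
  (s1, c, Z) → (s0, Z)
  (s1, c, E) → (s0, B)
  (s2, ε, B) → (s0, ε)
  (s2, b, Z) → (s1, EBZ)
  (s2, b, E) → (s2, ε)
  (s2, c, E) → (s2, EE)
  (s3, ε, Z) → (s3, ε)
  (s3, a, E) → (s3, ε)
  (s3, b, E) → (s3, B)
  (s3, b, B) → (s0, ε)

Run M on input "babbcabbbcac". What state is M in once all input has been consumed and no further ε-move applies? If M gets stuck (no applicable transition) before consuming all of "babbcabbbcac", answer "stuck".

stuck

(s0, babbcabbbcac, Z) ⊢ (s2, babbcabbbcac, BEZ) ⊢ (s0, babbcabbbcac, EZ) ⊢ (s2, abbcabbbcac, BEZ) ⊢ (s0, abbcabbbcac, EZ)
No transition for (s0, a, top E); M blocks with input abbcabbbcac remaining.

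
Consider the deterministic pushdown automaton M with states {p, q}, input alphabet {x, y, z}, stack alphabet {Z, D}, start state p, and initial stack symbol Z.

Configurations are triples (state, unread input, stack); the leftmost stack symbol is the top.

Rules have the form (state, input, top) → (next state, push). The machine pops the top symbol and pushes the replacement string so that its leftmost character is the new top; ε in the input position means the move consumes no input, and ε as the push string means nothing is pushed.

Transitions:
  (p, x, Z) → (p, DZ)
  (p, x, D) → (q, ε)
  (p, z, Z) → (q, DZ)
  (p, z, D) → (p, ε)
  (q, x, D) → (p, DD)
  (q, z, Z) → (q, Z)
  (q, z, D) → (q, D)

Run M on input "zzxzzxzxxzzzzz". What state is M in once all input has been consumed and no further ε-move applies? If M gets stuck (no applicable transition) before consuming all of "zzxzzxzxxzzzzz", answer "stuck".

q

(p, zzxzzxzxxzzzzz, Z)
  read z, top Z: go to q, push DZ → (q, zxzzxzxxzzzzz, DZ)
  read z, top D: go to q, push D → (q, xzzxzxxzzzzz, DZ)
  read x, top D: go to p, push DD → (p, zzxzxxzzzzz, DDZ)
  read z, top D: go to p, push ε → (p, zxzxxzzzzz, DZ)
  read z, top D: go to p, push ε → (p, xzxxzzzzz, Z)
  read x, top Z: go to p, push DZ → (p, zxxzzzzz, DZ)
  read z, top D: go to p, push ε → (p, xxzzzzz, Z)
  read x, top Z: go to p, push DZ → (p, xzzzzz, DZ)
  read x, top D: go to q, push ε → (q, zzzzz, Z)
  read z, top Z: go to q, push Z → (q, zzzz, Z)
  read z, top Z: go to q, push Z → (q, zzz, Z)
  read z, top Z: go to q, push Z → (q, zz, Z)
  read z, top Z: go to q, push Z → (q, z, Z)
  read z, top Z: go to q, push Z → (q, ε, Z)
All input consumed; M is in state q.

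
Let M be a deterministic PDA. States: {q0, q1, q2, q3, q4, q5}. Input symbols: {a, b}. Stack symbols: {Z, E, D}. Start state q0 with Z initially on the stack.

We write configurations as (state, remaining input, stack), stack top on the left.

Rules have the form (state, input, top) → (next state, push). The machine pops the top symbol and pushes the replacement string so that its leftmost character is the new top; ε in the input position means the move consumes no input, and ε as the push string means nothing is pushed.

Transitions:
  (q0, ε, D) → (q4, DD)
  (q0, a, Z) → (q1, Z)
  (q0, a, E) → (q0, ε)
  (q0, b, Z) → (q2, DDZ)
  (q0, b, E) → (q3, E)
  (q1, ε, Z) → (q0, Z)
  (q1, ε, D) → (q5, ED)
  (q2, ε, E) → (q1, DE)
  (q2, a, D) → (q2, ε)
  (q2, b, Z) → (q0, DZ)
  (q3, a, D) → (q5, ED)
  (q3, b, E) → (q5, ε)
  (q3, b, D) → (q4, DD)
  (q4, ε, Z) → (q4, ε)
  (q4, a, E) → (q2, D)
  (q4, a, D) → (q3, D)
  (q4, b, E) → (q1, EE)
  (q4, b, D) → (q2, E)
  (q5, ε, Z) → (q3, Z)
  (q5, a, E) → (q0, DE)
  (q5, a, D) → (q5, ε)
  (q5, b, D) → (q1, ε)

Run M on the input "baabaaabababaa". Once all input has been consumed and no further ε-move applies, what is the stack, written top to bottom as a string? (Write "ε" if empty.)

DDEDEDEDEDEDEDEDDZ

(q0, baabaaabababaa, Z)
  read b, top Z: go to q2, push DDZ → (q2, aabaaabababaa, DDZ)
  read a, top D: go to q2, push ε → (q2, abaaabababaa, DZ)
  read a, top D: go to q2, push ε → (q2, baaabababaa, Z)
  read b, top Z: go to q0, push DZ → (q0, aaabababaa, DZ)
  ε-move, top D: go to q4, push DD → (q4, aaabababaa, DDZ)
  read a, top D: go to q3, push D → (q3, aabababaa, DDZ)
  read a, top D: go to q5, push ED → (q5, abababaa, EDDZ)
  read a, top E: go to q0, push DE → (q0, bababaa, DEDDZ)
  ε-move, top D: go to q4, push DD → (q4, bababaa, DDEDDZ)
  read b, top D: go to q2, push E → (q2, ababaa, EDEDDZ)
  ε-move, top E: go to q1, push DE → (q1, ababaa, DEDEDDZ)
  ε-move, top D: go to q5, push ED → (q5, ababaa, EDEDEDDZ)
  read a, top E: go to q0, push DE → (q0, babaa, DEDEDEDDZ)
  ε-move, top D: go to q4, push DD → (q4, babaa, DDEDEDEDDZ)
  read b, top D: go to q2, push E → (q2, abaa, EDEDEDEDDZ)
  ε-move, top E: go to q1, push DE → (q1, abaa, DEDEDEDEDDZ)
  ε-move, top D: go to q5, push ED → (q5, abaa, EDEDEDEDEDDZ)
  read a, top E: go to q0, push DE → (q0, baa, DEDEDEDEDEDDZ)
  ε-move, top D: go to q4, push DD → (q4, baa, DDEDEDEDEDEDDZ)
  read b, top D: go to q2, push E → (q2, aa, EDEDEDEDEDEDDZ)
  ε-move, top E: go to q1, push DE → (q1, aa, DEDEDEDEDEDEDDZ)
  ε-move, top D: go to q5, push ED → (q5, aa, EDEDEDEDEDEDEDDZ)
  read a, top E: go to q0, push DE → (q0, a, DEDEDEDEDEDEDEDDZ)
  ε-move, top D: go to q4, push DD → (q4, a, DDEDEDEDEDEDEDEDDZ)
  read a, top D: go to q3, push D → (q3, ε, DDEDEDEDEDEDEDEDDZ)
All input consumed in state q3 with stack DDEDEDEDEDEDEDEDDZ.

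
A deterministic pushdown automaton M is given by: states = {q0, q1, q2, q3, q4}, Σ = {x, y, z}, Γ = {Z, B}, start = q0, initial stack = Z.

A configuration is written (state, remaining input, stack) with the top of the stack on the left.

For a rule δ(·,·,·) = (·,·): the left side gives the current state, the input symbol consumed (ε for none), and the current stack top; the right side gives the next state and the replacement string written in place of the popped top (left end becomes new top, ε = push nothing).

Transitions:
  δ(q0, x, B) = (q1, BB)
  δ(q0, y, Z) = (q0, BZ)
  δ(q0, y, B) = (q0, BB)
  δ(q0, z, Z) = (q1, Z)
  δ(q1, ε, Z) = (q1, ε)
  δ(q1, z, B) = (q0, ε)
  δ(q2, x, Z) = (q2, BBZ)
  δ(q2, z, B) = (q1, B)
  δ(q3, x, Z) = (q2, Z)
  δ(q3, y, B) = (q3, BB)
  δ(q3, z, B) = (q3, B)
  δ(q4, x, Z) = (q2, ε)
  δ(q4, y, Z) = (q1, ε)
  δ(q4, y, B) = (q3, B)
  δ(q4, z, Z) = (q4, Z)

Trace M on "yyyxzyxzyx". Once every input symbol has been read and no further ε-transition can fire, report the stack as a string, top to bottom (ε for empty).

(q0, yyyxzyxzyx, Z) ⊢ (q0, yyxzyxzyx, BZ) ⊢ (q0, yxzyxzyx, BBZ) ⊢ (q0, xzyxzyx, BBBZ) ⊢ (q1, zyxzyx, BBBBZ) ⊢ (q0, yxzyx, BBBZ) ⊢ (q0, xzyx, BBBBZ) ⊢ (q1, zyx, BBBBBZ) ⊢ (q0, yx, BBBBZ) ⊢ (q0, x, BBBBBZ) ⊢ (q1, ε, BBBBBBZ)
All input consumed in state q1 with stack BBBBBBZ.

BBBBBBZ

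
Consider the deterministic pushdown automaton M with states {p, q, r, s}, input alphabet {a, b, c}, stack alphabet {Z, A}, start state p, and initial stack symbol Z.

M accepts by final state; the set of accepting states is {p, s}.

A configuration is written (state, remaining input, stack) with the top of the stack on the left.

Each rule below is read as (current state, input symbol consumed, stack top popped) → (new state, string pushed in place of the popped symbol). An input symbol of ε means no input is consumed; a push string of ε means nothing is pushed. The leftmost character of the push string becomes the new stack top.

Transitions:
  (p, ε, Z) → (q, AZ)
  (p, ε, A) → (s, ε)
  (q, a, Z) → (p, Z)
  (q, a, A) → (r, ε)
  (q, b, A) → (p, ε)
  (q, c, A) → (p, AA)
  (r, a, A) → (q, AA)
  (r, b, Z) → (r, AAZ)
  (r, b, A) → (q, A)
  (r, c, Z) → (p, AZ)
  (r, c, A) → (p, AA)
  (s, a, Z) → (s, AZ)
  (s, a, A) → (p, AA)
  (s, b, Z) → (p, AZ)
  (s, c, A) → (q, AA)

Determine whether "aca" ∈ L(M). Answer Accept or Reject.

Accept

(p, aca, Z)
  ε-move, top Z: go to q, push AZ → (q, aca, AZ)
  read a, top A: go to r, push ε → (r, ca, Z)
  read c, top Z: go to p, push AZ → (p, a, AZ)
  ε-move, top A: go to s, push ε → (s, a, Z)
  read a, top Z: go to s, push AZ → (s, ε, AZ)
All input consumed; state s ∈ F.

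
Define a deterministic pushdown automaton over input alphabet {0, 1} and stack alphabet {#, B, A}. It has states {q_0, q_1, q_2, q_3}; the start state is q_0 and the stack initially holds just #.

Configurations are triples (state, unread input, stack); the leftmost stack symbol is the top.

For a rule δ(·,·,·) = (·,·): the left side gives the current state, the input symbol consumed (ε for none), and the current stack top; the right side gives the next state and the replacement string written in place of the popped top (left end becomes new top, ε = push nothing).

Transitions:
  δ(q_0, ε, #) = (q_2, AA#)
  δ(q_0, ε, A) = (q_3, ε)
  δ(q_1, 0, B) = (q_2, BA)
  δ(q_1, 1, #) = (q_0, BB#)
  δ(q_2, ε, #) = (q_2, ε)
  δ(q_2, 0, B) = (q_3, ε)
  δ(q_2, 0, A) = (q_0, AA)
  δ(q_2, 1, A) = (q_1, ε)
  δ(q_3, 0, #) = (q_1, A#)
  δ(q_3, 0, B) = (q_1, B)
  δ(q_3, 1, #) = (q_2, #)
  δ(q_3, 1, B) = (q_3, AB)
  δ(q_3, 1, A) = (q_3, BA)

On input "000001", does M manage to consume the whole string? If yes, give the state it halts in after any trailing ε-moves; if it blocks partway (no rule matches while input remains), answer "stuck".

(q_0, 000001, #)
  ε-move, top #: go to q_2, push AA# → (q_2, 000001, AA#)
  read 0, top A: go to q_0, push AA → (q_0, 00001, AAA#)
  ε-move, top A: go to q_3, push ε → (q_3, 00001, AA#)
No transition for (q_3, 0, top A); M blocks with input 00001 remaining.

stuck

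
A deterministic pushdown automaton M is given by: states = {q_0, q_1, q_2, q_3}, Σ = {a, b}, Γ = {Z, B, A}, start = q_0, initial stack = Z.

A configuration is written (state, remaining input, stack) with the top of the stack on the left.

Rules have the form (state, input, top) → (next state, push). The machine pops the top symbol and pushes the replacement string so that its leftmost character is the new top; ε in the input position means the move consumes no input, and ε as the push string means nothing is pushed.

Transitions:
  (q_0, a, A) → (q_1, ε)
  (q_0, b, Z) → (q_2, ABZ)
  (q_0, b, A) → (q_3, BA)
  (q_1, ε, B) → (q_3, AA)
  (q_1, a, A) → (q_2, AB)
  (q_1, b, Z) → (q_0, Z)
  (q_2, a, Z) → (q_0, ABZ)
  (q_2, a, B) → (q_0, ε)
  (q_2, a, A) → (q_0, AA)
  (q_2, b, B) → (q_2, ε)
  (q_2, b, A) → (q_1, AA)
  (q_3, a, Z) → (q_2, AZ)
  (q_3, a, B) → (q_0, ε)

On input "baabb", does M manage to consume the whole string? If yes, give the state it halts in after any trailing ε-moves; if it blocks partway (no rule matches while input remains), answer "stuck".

(q_0, baabb, Z)
  read b, top Z: go to q_2, push ABZ → (q_2, aabb, ABZ)
  read a, top A: go to q_0, push AA → (q_0, abb, AABZ)
  read a, top A: go to q_1, push ε → (q_1, bb, ABZ)
No transition for (q_1, b, top A); M blocks with input bb remaining.

stuck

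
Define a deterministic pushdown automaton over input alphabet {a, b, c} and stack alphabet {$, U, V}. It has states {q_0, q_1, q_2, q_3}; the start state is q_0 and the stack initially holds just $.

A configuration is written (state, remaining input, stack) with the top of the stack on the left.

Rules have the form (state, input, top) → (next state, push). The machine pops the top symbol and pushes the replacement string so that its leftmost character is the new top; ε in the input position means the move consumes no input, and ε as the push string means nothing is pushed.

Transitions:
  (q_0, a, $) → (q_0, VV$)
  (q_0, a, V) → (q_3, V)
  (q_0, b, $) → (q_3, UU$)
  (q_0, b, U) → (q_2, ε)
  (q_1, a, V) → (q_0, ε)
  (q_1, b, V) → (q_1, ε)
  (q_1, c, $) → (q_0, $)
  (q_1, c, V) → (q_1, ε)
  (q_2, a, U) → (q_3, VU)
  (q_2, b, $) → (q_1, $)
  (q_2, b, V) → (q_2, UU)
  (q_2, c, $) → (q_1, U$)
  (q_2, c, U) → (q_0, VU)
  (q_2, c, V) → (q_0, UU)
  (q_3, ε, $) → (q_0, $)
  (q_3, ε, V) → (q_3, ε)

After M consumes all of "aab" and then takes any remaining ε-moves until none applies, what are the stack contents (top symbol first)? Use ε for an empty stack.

(q_0, aab, $) ⊢ (q_0, ab, VV$) ⊢ (q_3, b, VV$) ⊢ (q_3, b, V$) ⊢ (q_3, b, $) ⊢ (q_0, b, $) ⊢ (q_3, ε, UU$)
All input consumed in state q_3 with stack UU$.

UU$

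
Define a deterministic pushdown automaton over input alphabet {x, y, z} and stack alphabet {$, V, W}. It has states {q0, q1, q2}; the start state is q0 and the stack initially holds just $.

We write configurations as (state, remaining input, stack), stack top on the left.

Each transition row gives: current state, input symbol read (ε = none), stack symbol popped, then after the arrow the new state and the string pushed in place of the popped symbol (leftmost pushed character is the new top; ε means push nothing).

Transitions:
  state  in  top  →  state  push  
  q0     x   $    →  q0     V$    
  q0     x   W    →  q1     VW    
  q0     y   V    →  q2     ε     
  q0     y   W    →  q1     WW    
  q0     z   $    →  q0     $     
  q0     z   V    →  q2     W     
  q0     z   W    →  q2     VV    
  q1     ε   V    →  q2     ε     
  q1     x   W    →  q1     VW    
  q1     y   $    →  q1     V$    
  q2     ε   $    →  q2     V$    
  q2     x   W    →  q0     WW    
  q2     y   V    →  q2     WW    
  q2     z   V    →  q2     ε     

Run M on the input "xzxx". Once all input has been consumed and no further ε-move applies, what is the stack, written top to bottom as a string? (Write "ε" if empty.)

(q0, xzxx, $)
  read x, top $: go to q0, push V$ → (q0, zxx, V$)
  read z, top V: go to q2, push W → (q2, xx, W$)
  read x, top W: go to q0, push WW → (q0, x, WW$)
  read x, top W: go to q1, push VW → (q1, ε, VWW$)
  ε-move, top V: go to q2, push ε → (q2, ε, WW$)
All input consumed in state q2 with stack WW$.

WW$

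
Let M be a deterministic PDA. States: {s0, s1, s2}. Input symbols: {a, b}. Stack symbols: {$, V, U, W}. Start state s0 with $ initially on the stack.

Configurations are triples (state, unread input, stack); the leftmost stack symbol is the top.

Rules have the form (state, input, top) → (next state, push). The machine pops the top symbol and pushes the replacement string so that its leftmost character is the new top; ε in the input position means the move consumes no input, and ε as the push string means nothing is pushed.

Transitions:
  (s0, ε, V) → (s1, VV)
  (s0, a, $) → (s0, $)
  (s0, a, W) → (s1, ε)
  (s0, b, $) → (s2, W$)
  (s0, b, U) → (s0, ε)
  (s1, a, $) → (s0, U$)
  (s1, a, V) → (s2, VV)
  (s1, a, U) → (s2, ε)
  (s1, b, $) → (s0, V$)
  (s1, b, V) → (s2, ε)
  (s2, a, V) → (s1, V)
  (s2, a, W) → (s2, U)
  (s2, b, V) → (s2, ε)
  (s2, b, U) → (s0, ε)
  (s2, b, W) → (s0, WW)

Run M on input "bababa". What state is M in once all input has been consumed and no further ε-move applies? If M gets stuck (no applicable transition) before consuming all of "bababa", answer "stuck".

(s0, bababa, $)
  read b, top $: go to s2, push W$ → (s2, ababa, W$)
  read a, top W: go to s2, push U → (s2, baba, U$)
  read b, top U: go to s0, push ε → (s0, aba, $)
  read a, top $: go to s0, push $ → (s0, ba, $)
  read b, top $: go to s2, push W$ → (s2, a, W$)
  read a, top W: go to s2, push U → (s2, ε, U$)
All input consumed; M is in state s2.

s2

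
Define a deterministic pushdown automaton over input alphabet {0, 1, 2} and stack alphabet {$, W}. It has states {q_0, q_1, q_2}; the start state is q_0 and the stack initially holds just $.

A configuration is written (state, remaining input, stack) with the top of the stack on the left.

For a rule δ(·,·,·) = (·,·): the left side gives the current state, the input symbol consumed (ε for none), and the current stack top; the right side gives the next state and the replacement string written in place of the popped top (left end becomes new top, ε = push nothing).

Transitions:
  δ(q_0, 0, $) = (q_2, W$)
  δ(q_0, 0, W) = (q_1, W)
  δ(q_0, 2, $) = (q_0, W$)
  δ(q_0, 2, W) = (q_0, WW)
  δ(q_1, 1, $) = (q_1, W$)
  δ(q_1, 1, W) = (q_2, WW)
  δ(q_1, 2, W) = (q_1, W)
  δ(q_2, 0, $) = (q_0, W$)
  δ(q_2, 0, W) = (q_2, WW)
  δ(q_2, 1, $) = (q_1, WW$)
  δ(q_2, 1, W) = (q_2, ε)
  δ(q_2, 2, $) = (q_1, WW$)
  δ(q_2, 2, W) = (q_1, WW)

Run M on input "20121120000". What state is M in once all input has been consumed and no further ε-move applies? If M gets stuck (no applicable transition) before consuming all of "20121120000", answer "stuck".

stuck

(q_0, 20121120000, $) ⊢ (q_0, 0121120000, W$) ⊢ (q_1, 121120000, W$) ⊢ (q_2, 21120000, WW$) ⊢ (q_1, 1120000, WWW$) ⊢ (q_2, 120000, WWWW$) ⊢ (q_2, 20000, WWW$) ⊢ (q_1, 0000, WWWW$)
No transition for (q_1, 0, top W); M blocks with input 0000 remaining.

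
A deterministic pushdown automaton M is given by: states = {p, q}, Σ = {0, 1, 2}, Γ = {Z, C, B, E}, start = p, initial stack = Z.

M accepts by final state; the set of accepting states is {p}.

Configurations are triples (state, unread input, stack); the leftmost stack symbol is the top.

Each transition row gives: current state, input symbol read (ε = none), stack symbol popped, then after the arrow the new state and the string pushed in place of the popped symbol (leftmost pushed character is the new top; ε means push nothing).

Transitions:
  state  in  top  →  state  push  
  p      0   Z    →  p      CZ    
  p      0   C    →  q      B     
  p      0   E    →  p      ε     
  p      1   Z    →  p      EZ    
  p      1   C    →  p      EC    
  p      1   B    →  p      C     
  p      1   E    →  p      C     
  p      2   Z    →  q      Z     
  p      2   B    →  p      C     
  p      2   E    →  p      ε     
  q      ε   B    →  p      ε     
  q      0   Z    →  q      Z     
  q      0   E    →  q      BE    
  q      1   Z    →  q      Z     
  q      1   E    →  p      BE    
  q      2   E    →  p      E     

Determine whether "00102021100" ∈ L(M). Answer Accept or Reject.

Reject

(p, 00102021100, Z)
  read 0, top Z: go to p, push CZ → (p, 0102021100, CZ)
  read 0, top C: go to q, push B → (q, 102021100, BZ)
  ε-move, top B: go to p, push ε → (p, 102021100, Z)
  read 1, top Z: go to p, push EZ → (p, 02021100, EZ)
  read 0, top E: go to p, push ε → (p, 2021100, Z)
  read 2, top Z: go to q, push Z → (q, 021100, Z)
  read 0, top Z: go to q, push Z → (q, 21100, Z)
No transition applies at (q, 21100, Z); input not fully consumed.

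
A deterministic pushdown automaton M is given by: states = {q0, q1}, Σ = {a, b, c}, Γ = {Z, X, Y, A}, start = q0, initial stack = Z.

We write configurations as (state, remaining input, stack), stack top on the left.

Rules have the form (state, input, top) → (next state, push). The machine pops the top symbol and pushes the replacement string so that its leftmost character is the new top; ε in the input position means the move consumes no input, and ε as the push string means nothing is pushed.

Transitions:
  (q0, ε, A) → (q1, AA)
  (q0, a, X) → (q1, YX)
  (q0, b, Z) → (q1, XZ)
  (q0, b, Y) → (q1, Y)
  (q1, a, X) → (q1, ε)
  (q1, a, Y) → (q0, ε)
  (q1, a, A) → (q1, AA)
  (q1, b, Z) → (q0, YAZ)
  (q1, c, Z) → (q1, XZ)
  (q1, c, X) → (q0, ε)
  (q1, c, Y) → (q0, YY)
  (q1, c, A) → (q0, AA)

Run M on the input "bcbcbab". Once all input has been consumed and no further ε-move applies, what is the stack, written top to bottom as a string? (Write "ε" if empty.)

(q0, bcbcbab, Z)
  read b, top Z: go to q1, push XZ → (q1, cbcbab, XZ)
  read c, top X: go to q0, push ε → (q0, bcbab, Z)
  read b, top Z: go to q1, push XZ → (q1, cbab, XZ)
  read c, top X: go to q0, push ε → (q0, bab, Z)
  read b, top Z: go to q1, push XZ → (q1, ab, XZ)
  read a, top X: go to q1, push ε → (q1, b, Z)
  read b, top Z: go to q0, push YAZ → (q0, ε, YAZ)
All input consumed in state q0 with stack YAZ.

YAZ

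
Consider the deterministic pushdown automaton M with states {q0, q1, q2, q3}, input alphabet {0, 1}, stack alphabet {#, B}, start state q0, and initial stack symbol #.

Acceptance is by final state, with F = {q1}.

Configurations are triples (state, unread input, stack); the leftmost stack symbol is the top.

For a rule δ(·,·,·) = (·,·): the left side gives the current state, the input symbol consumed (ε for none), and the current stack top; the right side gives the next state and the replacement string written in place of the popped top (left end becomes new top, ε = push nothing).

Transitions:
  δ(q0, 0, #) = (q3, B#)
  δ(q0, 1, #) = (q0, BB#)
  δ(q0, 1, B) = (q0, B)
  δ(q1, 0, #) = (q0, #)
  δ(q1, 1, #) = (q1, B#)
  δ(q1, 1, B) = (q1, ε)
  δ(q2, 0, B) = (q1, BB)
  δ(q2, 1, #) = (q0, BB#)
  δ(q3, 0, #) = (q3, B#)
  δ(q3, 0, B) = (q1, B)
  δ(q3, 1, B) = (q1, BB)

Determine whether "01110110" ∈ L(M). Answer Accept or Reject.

Reject

(q0, 01110110, #) ⊢ (q3, 1110110, B#) ⊢ (q1, 110110, BB#) ⊢ (q1, 10110, B#) ⊢ (q1, 0110, #) ⊢ (q0, 110, #) ⊢ (q0, 10, BB#) ⊢ (q0, 0, BB#)
No transition applies at (q0, 0, BB#); input not fully consumed.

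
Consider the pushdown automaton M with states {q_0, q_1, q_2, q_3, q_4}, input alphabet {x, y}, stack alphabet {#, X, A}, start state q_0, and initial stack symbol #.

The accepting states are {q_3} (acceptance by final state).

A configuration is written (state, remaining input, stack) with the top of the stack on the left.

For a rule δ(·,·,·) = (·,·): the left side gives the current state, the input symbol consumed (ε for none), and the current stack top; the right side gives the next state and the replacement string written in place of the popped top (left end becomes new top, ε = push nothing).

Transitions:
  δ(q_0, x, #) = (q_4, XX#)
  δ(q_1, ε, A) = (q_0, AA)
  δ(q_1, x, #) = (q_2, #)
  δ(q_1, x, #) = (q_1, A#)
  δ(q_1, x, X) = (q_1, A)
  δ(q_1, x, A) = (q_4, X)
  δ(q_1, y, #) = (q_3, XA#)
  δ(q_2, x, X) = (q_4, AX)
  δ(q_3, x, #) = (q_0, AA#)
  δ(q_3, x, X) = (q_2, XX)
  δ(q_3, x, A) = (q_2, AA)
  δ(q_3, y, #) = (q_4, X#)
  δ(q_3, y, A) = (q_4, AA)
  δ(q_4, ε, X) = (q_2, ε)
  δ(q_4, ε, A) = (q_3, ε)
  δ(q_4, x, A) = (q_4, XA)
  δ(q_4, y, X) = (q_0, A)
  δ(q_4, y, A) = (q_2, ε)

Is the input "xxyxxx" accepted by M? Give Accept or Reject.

Accept

One accepting computation: (q_0, xxyxxx, #) ⊢ (q_4, xyxxx, XX#) ⊢ (q_2, xyxxx, X#) ⊢ (q_4, yxxx, AX#) ⊢ (q_2, xxx, X#) ⊢ (q_4, xx, AX#) ⊢ (q_3, xx, X#) ⊢ (q_2, x, XX#) ⊢ (q_4, ε, AXX#) ⊢ (q_3, ε, XX#)
All input consumed and state q_3 ∈ F.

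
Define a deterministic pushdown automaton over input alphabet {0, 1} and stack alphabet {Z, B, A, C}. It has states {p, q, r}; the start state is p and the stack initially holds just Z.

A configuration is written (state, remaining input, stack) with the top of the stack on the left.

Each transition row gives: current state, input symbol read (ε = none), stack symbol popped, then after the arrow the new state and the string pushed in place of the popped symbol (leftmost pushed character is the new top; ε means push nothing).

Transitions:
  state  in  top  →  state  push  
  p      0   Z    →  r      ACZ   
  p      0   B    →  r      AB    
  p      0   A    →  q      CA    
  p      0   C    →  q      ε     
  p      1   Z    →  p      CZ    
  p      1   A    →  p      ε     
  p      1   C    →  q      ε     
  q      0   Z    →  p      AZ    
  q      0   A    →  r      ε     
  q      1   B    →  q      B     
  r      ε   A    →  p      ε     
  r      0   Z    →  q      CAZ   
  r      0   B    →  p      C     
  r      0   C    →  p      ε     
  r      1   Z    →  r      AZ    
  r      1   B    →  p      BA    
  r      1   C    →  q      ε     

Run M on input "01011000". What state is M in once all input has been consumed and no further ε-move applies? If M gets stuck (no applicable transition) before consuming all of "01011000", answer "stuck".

(p, 01011000, Z)
  read 0, top Z: go to r, push ACZ → (r, 1011000, ACZ)
  ε-move, top A: go to p, push ε → (p, 1011000, CZ)
  read 1, top C: go to q, push ε → (q, 011000, Z)
  read 0, top Z: go to p, push AZ → (p, 11000, AZ)
  read 1, top A: go to p, push ε → (p, 1000, Z)
  read 1, top Z: go to p, push CZ → (p, 000, CZ)
  read 0, top C: go to q, push ε → (q, 00, Z)
  read 0, top Z: go to p, push AZ → (p, 0, AZ)
  read 0, top A: go to q, push CA → (q, ε, CAZ)
All input consumed; M is in state q.

q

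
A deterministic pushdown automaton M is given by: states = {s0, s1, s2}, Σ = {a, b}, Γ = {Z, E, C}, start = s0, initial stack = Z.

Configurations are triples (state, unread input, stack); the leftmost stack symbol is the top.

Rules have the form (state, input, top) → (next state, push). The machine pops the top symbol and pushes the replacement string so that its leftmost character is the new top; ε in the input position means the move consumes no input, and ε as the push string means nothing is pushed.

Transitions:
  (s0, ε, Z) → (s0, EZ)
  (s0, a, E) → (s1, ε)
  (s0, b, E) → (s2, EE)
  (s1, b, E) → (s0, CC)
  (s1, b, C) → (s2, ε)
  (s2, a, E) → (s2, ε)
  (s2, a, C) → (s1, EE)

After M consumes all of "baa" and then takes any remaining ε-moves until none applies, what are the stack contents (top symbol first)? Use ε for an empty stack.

(s0, baa, Z)
  ε-move, top Z: go to s0, push EZ → (s0, baa, EZ)
  read b, top E: go to s2, push EE → (s2, aa, EEZ)
  read a, top E: go to s2, push ε → (s2, a, EZ)
  read a, top E: go to s2, push ε → (s2, ε, Z)
All input consumed in state s2 with stack Z.

Z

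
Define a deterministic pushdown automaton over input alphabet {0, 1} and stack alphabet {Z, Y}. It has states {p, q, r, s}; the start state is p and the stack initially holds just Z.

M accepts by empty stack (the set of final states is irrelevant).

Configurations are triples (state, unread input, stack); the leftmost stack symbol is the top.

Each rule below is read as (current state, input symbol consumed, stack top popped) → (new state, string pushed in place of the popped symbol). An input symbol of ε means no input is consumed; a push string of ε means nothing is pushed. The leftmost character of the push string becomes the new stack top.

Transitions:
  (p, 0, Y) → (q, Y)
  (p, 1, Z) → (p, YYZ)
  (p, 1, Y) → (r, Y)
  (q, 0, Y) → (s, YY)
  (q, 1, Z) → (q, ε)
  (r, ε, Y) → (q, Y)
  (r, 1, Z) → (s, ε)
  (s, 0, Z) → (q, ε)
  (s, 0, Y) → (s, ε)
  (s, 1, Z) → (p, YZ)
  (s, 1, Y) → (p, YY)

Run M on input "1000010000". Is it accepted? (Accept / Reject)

Reject

(p, 1000010000, Z)
  read 1, top Z: go to p, push YYZ → (p, 000010000, YYZ)
  read 0, top Y: go to q, push Y → (q, 00010000, YYZ)
  read 0, top Y: go to s, push YY → (s, 0010000, YYYZ)
  read 0, top Y: go to s, push ε → (s, 010000, YYZ)
  read 0, top Y: go to s, push ε → (s, 10000, YZ)
  read 1, top Y: go to p, push YY → (p, 0000, YYZ)
  read 0, top Y: go to q, push Y → (q, 000, YYZ)
  read 0, top Y: go to s, push YY → (s, 00, YYYZ)
  read 0, top Y: go to s, push ε → (s, 0, YYZ)
  read 0, top Y: go to s, push ε → (s, ε, YZ)
All input consumed; stack is YZ, not empty, and no further ε-move applies.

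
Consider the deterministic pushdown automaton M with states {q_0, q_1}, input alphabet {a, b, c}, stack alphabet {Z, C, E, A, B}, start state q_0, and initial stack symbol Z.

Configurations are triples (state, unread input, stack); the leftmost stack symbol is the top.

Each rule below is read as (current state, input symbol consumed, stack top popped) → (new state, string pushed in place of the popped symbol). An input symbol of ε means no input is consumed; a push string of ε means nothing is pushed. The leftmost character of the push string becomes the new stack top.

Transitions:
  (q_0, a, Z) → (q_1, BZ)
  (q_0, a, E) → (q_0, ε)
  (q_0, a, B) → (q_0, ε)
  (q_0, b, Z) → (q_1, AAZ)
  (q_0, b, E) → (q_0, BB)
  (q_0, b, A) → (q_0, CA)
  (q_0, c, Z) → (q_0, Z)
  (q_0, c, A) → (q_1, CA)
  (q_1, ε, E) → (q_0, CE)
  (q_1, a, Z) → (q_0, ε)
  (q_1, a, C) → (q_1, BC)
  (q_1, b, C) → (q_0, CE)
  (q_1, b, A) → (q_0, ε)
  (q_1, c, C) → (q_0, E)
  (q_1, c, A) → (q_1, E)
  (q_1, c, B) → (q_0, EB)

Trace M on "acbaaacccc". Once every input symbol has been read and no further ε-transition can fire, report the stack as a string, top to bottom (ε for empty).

(q_0, acbaaacccc, Z) ⊢ (q_1, cbaaacccc, BZ) ⊢ (q_0, baaacccc, EBZ) ⊢ (q_0, aaacccc, BBBZ) ⊢ (q_0, aacccc, BBZ) ⊢ (q_0, acccc, BZ) ⊢ (q_0, cccc, Z) ⊢ (q_0, ccc, Z) ⊢ (q_0, cc, Z) ⊢ (q_0, c, Z) ⊢ (q_0, ε, Z)
All input consumed in state q_0 with stack Z.

Z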